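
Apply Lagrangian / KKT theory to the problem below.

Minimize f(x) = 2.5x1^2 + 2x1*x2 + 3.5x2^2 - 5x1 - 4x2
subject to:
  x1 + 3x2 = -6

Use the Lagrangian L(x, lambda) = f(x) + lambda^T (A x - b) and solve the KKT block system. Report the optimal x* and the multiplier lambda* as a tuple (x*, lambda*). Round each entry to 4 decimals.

Form the Lagrangian:
  L(x, lambda) = (1/2) x^T Q x + c^T x + lambda^T (A x - b)
Stationarity (grad_x L = 0): Q x + c + A^T lambda = 0.
Primal feasibility: A x = b.

This gives the KKT block system:
  [ Q   A^T ] [ x     ]   [-c ]
  [ A    0  ] [ lambda ] = [ b ]

Solving the linear system:
  x*      = (0.675, -2.225)
  lambda* = (6.075)
  f(x*)   = 20.9875

x* = (0.675, -2.225), lambda* = (6.075)


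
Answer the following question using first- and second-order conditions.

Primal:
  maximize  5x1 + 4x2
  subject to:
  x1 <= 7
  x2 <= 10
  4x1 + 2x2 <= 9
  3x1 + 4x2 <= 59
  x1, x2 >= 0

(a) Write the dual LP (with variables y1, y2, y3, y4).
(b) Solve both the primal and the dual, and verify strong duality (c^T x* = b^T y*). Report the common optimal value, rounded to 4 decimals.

The standard primal-dual pair for 'max c^T x s.t. A x <= b, x >= 0' is:
  Dual:  min b^T y  s.t.  A^T y >= c,  y >= 0.

So the dual LP is:
  minimize  7y1 + 10y2 + 9y3 + 59y4
  subject to:
    y1 + 4y3 + 3y4 >= 5
    y2 + 2y3 + 4y4 >= 4
    y1, y2, y3, y4 >= 0

Solving the primal: x* = (0, 4.5).
  primal value c^T x* = 18.
Solving the dual: y* = (0, 0, 2, 0).
  dual value b^T y* = 18.
Strong duality: c^T x* = b^T y*. Confirmed.

18


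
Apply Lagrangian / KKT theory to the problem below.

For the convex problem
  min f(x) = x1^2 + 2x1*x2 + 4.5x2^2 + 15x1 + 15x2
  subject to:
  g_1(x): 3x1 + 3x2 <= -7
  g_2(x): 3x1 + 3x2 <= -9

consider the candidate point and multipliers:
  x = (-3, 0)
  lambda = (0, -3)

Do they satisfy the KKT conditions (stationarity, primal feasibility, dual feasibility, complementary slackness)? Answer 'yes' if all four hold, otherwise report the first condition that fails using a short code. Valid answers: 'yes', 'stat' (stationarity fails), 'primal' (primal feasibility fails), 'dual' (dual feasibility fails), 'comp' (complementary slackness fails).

Gradient of f: grad f(x) = Q x + c = (9, 9)
Constraint values g_i(x) = a_i^T x - b_i:
  g_1((-3, 0)) = -2
  g_2((-3, 0)) = 0
Stationarity residual: grad f(x) + sum_i lambda_i a_i = (0, 0)
  -> stationarity OK
Primal feasibility (all g_i <= 0): OK
Dual feasibility (all lambda_i >= 0): FAILS
Complementary slackness (lambda_i * g_i(x) = 0 for all i): OK

Verdict: the first failing condition is dual_feasibility -> dual.

dual


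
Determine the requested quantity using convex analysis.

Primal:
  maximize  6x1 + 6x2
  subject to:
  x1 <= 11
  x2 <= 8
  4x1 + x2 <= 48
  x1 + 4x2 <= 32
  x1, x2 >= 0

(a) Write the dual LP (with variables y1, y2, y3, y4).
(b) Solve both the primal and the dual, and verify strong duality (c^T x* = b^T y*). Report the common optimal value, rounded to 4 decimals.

The standard primal-dual pair for 'max c^T x s.t. A x <= b, x >= 0' is:
  Dual:  min b^T y  s.t.  A^T y >= c,  y >= 0.

So the dual LP is:
  minimize  11y1 + 8y2 + 48y3 + 32y4
  subject to:
    y1 + 4y3 + y4 >= 6
    y2 + y3 + 4y4 >= 6
    y1, y2, y3, y4 >= 0

Solving the primal: x* = (10.6667, 5.3333).
  primal value c^T x* = 96.
Solving the dual: y* = (0, 0, 1.2, 1.2).
  dual value b^T y* = 96.
Strong duality: c^T x* = b^T y*. Confirmed.

96


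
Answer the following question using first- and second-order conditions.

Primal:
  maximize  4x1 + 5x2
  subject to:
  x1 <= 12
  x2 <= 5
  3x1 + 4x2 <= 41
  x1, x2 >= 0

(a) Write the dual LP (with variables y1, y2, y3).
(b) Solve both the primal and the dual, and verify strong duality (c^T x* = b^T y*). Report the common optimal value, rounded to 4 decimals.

The standard primal-dual pair for 'max c^T x s.t. A x <= b, x >= 0' is:
  Dual:  min b^T y  s.t.  A^T y >= c,  y >= 0.

So the dual LP is:
  minimize  12y1 + 5y2 + 41y3
  subject to:
    y1 + 3y3 >= 4
    y2 + 4y3 >= 5
    y1, y2, y3 >= 0

Solving the primal: x* = (12, 1.25).
  primal value c^T x* = 54.25.
Solving the dual: y* = (0.25, 0, 1.25).
  dual value b^T y* = 54.25.
Strong duality: c^T x* = b^T y*. Confirmed.

54.25


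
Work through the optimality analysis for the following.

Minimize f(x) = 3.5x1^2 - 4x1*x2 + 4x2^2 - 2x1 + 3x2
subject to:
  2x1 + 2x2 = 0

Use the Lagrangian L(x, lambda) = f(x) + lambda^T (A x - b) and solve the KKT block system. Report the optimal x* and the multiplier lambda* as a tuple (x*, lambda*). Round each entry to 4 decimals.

Form the Lagrangian:
  L(x, lambda) = (1/2) x^T Q x + c^T x + lambda^T (A x - b)
Stationarity (grad_x L = 0): Q x + c + A^T lambda = 0.
Primal feasibility: A x = b.

This gives the KKT block system:
  [ Q   A^T ] [ x     ]   [-c ]
  [ A    0  ] [ lambda ] = [ b ]

Solving the linear system:
  x*      = (0.2174, -0.2174)
  lambda* = (-0.1957)
  f(x*)   = -0.5435

x* = (0.2174, -0.2174), lambda* = (-0.1957)


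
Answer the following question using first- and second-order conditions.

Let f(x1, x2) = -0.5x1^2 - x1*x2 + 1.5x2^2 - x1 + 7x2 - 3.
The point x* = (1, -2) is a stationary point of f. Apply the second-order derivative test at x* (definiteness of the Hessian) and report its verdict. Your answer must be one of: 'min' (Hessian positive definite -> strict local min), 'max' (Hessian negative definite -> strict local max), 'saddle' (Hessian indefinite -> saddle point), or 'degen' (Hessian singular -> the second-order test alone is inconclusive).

Compute the Hessian H = grad^2 f:
  H = [[-1, -1], [-1, 3]]
Verify stationarity: grad f(x*) = H x* + g = (0, 0).
Eigenvalues of H: -1.2361, 3.2361.
Eigenvalues have mixed signs, so H is indefinite -> x* is a saddle point.

saddle


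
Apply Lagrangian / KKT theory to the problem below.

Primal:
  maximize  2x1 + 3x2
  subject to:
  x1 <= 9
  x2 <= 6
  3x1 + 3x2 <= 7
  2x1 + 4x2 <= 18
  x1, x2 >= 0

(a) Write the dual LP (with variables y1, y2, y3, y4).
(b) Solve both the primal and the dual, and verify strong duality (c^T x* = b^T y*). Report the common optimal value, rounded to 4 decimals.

The standard primal-dual pair for 'max c^T x s.t. A x <= b, x >= 0' is:
  Dual:  min b^T y  s.t.  A^T y >= c,  y >= 0.

So the dual LP is:
  minimize  9y1 + 6y2 + 7y3 + 18y4
  subject to:
    y1 + 3y3 + 2y4 >= 2
    y2 + 3y3 + 4y4 >= 3
    y1, y2, y3, y4 >= 0

Solving the primal: x* = (0, 2.3333).
  primal value c^T x* = 7.
Solving the dual: y* = (0, 0, 1, 0).
  dual value b^T y* = 7.
Strong duality: c^T x* = b^T y*. Confirmed.

7


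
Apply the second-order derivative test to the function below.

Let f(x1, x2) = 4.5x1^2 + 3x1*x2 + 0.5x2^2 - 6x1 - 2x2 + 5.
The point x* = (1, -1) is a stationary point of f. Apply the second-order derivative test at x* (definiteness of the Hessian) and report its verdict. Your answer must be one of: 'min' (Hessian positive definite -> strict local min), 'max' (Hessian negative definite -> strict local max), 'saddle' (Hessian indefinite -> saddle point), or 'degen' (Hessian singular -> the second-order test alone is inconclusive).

Compute the Hessian H = grad^2 f:
  H = [[9, 3], [3, 1]]
Verify stationarity: grad f(x*) = H x* + g = (0, 0).
Eigenvalues of H: 0, 10.
H has a zero eigenvalue (singular; positive semidefinite but not definite), so H is neither positive definite, negative definite, nor indefinite. The second-order test alone is inconclusive -> degen.
(Indeed, f is constant along the null direction of H through x*, so x* is not a strict local extremum.)

degen


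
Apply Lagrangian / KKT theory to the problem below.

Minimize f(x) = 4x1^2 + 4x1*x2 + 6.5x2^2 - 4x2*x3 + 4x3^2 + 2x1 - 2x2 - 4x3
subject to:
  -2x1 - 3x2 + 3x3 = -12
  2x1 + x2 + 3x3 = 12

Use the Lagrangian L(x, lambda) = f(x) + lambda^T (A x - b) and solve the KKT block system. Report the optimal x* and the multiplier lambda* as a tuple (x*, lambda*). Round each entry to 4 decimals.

Form the Lagrangian:
  L(x, lambda) = (1/2) x^T Q x + c^T x + lambda^T (A x - b)
Stationarity (grad_x L = 0): Q x + c + A^T lambda = 0.
Primal feasibility: A x = b.

This gives the KKT block system:
  [ Q   A^T ] [ x     ]   [-c ]
  [ A    0  ] [ lambda ] = [ b ]

Solving the linear system:
  x*      = (3.3861, 2.6139, 0.8713)
  lambda* = (11.1337, -8.6386)
  f(x*)   = 117.6634

x* = (3.3861, 2.6139, 0.8713), lambda* = (11.1337, -8.6386)


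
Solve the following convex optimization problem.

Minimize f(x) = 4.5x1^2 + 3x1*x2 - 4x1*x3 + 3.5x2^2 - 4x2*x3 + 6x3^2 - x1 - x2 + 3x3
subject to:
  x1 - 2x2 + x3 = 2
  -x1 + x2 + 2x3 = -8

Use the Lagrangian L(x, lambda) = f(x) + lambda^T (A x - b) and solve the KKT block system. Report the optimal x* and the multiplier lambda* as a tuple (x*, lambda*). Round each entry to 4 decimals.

Form the Lagrangian:
  L(x, lambda) = (1/2) x^T Q x + c^T x + lambda^T (A x - b)
Stationarity (grad_x L = 0): Q x + c + A^T lambda = 0.
Primal feasibility: A x = b.

This gives the KKT block system:
  [ Q   A^T ] [ x     ]   [-c ]
  [ A    0  ] [ lambda ] = [ b ]

Solving the linear system:
  x*      = (0.3957, -2.1626, -2.7209)
  lambda* = (2.8896, 9.8466)
  f(x*)   = 33.2991

x* = (0.3957, -2.1626, -2.7209), lambda* = (2.8896, 9.8466)


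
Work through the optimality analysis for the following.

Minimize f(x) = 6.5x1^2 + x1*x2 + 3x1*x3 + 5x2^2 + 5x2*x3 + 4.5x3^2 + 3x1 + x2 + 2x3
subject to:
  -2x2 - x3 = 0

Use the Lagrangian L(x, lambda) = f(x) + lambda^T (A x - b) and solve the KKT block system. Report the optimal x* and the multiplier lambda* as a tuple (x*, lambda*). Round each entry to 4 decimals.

Form the Lagrangian:
  L(x, lambda) = (1/2) x^T Q x + c^T x + lambda^T (A x - b)
Stationarity (grad_x L = 0): Q x + c + A^T lambda = 0.
Primal feasibility: A x = b.

This gives the KKT block system:
  [ Q   A^T ] [ x     ]   [-c ]
  [ A    0  ] [ lambda ] = [ b ]

Solving the linear system:
  x*      = (-0.2013, 0.0767, -0.1534)
  lambda* = (0.3994)
  f(x*)   = -0.4169

x* = (-0.2013, 0.0767, -0.1534), lambda* = (0.3994)


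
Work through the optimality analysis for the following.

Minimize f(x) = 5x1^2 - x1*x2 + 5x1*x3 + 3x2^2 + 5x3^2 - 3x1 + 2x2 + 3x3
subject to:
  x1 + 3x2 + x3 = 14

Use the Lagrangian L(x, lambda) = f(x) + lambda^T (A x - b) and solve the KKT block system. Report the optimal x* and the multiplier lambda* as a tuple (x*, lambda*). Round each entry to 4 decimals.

Form the Lagrangian:
  L(x, lambda) = (1/2) x^T Q x + c^T x + lambda^T (A x - b)
Stationarity (grad_x L = 0): Q x + c + A^T lambda = 0.
Primal feasibility: A x = b.

This gives the KKT block system:
  [ Q   A^T ] [ x     ]   [-c ]
  [ A    0  ] [ lambda ] = [ b ]

Solving the linear system:
  x*      = (1.7251, 4.1963, -0.3141)
  lambda* = (-8.4843)
  f(x*)   = 60.5275

x* = (1.7251, 4.1963, -0.3141), lambda* = (-8.4843)


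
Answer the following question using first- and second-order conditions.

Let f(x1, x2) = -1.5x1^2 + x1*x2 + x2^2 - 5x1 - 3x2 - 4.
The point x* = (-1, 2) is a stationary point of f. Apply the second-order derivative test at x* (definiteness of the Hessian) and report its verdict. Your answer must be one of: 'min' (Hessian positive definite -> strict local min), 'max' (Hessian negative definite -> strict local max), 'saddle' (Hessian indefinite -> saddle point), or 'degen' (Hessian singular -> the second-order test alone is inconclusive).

Compute the Hessian H = grad^2 f:
  H = [[-3, 1], [1, 2]]
Verify stationarity: grad f(x*) = H x* + g = (0, 0).
Eigenvalues of H: -3.1926, 2.1926.
Eigenvalues have mixed signs, so H is indefinite -> x* is a saddle point.

saddle


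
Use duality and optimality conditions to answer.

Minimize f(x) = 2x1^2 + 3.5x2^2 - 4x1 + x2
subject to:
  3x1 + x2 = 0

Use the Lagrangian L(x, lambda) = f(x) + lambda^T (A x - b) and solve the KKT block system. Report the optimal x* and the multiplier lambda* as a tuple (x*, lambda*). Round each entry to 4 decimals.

Form the Lagrangian:
  L(x, lambda) = (1/2) x^T Q x + c^T x + lambda^T (A x - b)
Stationarity (grad_x L = 0): Q x + c + A^T lambda = 0.
Primal feasibility: A x = b.

This gives the KKT block system:
  [ Q   A^T ] [ x     ]   [-c ]
  [ A    0  ] [ lambda ] = [ b ]

Solving the linear system:
  x*      = (0.1045, -0.3134)
  lambda* = (1.194)
  f(x*)   = -0.3657

x* = (0.1045, -0.3134), lambda* = (1.194)


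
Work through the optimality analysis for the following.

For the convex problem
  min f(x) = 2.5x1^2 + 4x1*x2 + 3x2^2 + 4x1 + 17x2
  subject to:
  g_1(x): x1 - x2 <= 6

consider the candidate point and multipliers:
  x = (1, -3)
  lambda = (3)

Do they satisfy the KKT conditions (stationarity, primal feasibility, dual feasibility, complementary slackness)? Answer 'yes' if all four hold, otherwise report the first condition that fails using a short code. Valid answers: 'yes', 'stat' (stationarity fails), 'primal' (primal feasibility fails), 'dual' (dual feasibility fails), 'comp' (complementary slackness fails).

Gradient of f: grad f(x) = Q x + c = (-3, 3)
Constraint values g_i(x) = a_i^T x - b_i:
  g_1((1, -3)) = -2
Stationarity residual: grad f(x) + sum_i lambda_i a_i = (0, 0)
  -> stationarity OK
Primal feasibility (all g_i <= 0): OK
Dual feasibility (all lambda_i >= 0): OK
Complementary slackness (lambda_i * g_i(x) = 0 for all i): FAILS

Verdict: the first failing condition is complementary_slackness -> comp.

comp


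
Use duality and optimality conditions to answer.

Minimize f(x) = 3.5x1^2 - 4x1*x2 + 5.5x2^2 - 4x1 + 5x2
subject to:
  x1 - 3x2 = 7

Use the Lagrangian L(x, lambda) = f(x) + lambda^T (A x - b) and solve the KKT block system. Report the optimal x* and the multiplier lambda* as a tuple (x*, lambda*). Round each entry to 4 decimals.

Form the Lagrangian:
  L(x, lambda) = (1/2) x^T Q x + c^T x + lambda^T (A x - b)
Stationarity (grad_x L = 0): Q x + c + A^T lambda = 0.
Primal feasibility: A x = b.

This gives the KKT block system:
  [ Q   A^T ] [ x     ]   [-c ]
  [ A    0  ] [ lambda ] = [ b ]

Solving the linear system:
  x*      = (0.28, -2.24)
  lambda* = (-6.92)
  f(x*)   = 18.06

x* = (0.28, -2.24), lambda* = (-6.92)


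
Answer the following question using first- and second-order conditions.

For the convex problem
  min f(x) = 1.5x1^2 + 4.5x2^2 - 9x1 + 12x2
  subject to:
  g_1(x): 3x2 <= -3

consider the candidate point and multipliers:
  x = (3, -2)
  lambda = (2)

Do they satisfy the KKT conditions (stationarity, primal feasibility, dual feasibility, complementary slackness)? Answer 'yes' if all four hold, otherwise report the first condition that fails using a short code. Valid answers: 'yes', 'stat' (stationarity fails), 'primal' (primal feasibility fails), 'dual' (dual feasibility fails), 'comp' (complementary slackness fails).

Gradient of f: grad f(x) = Q x + c = (0, -6)
Constraint values g_i(x) = a_i^T x - b_i:
  g_1((3, -2)) = -3
Stationarity residual: grad f(x) + sum_i lambda_i a_i = (0, 0)
  -> stationarity OK
Primal feasibility (all g_i <= 0): OK
Dual feasibility (all lambda_i >= 0): OK
Complementary slackness (lambda_i * g_i(x) = 0 for all i): FAILS

Verdict: the first failing condition is complementary_slackness -> comp.

comp


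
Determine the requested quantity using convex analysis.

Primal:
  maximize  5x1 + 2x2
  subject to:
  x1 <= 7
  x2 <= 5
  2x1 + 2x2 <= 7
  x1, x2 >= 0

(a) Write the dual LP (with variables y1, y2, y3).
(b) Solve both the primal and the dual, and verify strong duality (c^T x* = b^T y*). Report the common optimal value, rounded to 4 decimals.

The standard primal-dual pair for 'max c^T x s.t. A x <= b, x >= 0' is:
  Dual:  min b^T y  s.t.  A^T y >= c,  y >= 0.

So the dual LP is:
  minimize  7y1 + 5y2 + 7y3
  subject to:
    y1 + 2y3 >= 5
    y2 + 2y3 >= 2
    y1, y2, y3 >= 0

Solving the primal: x* = (3.5, 0).
  primal value c^T x* = 17.5.
Solving the dual: y* = (0, 0, 2.5).
  dual value b^T y* = 17.5.
Strong duality: c^T x* = b^T y*. Confirmed.

17.5


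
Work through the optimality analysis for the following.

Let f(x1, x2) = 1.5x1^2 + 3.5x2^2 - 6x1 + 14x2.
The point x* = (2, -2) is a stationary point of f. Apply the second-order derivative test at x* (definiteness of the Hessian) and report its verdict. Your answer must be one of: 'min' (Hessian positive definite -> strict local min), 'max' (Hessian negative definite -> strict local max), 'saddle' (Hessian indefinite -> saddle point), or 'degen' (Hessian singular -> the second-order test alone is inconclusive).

Compute the Hessian H = grad^2 f:
  H = [[3, 0], [0, 7]]
Verify stationarity: grad f(x*) = H x* + g = (0, 0).
Eigenvalues of H: 3, 7.
Both eigenvalues > 0, so H is positive definite -> x* is a strict local min.

min


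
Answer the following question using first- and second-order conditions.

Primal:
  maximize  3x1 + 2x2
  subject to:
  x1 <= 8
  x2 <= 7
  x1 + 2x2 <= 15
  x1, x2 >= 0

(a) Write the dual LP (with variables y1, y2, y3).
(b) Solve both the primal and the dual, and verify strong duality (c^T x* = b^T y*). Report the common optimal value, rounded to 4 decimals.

The standard primal-dual pair for 'max c^T x s.t. A x <= b, x >= 0' is:
  Dual:  min b^T y  s.t.  A^T y >= c,  y >= 0.

So the dual LP is:
  minimize  8y1 + 7y2 + 15y3
  subject to:
    y1 + y3 >= 3
    y2 + 2y3 >= 2
    y1, y2, y3 >= 0

Solving the primal: x* = (8, 3.5).
  primal value c^T x* = 31.
Solving the dual: y* = (2, 0, 1).
  dual value b^T y* = 31.
Strong duality: c^T x* = b^T y*. Confirmed.

31


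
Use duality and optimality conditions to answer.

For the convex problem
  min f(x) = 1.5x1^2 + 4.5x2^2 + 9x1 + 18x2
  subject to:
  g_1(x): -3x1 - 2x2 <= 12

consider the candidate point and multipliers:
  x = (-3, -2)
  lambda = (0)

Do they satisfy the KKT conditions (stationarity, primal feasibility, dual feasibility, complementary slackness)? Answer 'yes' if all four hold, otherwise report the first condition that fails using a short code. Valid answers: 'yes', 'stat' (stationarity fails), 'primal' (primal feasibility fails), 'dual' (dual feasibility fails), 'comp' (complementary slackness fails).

Gradient of f: grad f(x) = Q x + c = (0, 0)
Constraint values g_i(x) = a_i^T x - b_i:
  g_1((-3, -2)) = 1
Stationarity residual: grad f(x) + sum_i lambda_i a_i = (0, 0)
  -> stationarity OK
Primal feasibility (all g_i <= 0): FAILS
Dual feasibility (all lambda_i >= 0): OK
Complementary slackness (lambda_i * g_i(x) = 0 for all i): OK

Verdict: the first failing condition is primal_feasibility -> primal.

primal


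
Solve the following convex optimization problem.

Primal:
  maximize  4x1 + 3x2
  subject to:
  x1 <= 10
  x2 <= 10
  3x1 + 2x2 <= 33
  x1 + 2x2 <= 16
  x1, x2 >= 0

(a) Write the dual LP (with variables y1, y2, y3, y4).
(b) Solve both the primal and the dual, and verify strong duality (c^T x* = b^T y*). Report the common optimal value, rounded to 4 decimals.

The standard primal-dual pair for 'max c^T x s.t. A x <= b, x >= 0' is:
  Dual:  min b^T y  s.t.  A^T y >= c,  y >= 0.

So the dual LP is:
  minimize  10y1 + 10y2 + 33y3 + 16y4
  subject to:
    y1 + 3y3 + y4 >= 4
    y2 + 2y3 + 2y4 >= 3
    y1, y2, y3, y4 >= 0

Solving the primal: x* = (8.5, 3.75).
  primal value c^T x* = 45.25.
Solving the dual: y* = (0, 0, 1.25, 0.25).
  dual value b^T y* = 45.25.
Strong duality: c^T x* = b^T y*. Confirmed.

45.25


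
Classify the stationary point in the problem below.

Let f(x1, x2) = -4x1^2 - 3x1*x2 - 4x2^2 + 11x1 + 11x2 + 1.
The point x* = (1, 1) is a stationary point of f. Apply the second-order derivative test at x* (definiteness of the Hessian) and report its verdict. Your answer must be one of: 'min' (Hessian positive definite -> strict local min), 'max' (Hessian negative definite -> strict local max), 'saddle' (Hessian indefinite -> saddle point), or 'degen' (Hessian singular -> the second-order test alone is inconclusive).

Compute the Hessian H = grad^2 f:
  H = [[-8, -3], [-3, -8]]
Verify stationarity: grad f(x*) = H x* + g = (0, 0).
Eigenvalues of H: -11, -5.
Both eigenvalues < 0, so H is negative definite -> x* is a strict local max.

max


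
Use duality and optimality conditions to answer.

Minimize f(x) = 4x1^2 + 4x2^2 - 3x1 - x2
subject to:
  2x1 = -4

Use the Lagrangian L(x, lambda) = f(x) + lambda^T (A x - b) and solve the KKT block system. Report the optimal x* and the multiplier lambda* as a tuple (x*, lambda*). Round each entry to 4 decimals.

Form the Lagrangian:
  L(x, lambda) = (1/2) x^T Q x + c^T x + lambda^T (A x - b)
Stationarity (grad_x L = 0): Q x + c + A^T lambda = 0.
Primal feasibility: A x = b.

This gives the KKT block system:
  [ Q   A^T ] [ x     ]   [-c ]
  [ A    0  ] [ lambda ] = [ b ]

Solving the linear system:
  x*      = (-2, 0.125)
  lambda* = (9.5)
  f(x*)   = 21.9375

x* = (-2, 0.125), lambda* = (9.5)


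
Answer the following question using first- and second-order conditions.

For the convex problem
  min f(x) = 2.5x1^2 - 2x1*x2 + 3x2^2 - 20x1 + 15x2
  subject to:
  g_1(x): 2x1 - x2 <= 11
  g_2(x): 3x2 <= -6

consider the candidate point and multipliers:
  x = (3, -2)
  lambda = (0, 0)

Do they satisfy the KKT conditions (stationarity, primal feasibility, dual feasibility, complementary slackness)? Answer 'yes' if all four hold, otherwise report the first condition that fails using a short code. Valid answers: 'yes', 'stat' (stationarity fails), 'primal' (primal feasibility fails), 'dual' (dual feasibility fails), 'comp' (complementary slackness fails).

Gradient of f: grad f(x) = Q x + c = (-1, -3)
Constraint values g_i(x) = a_i^T x - b_i:
  g_1((3, -2)) = -3
  g_2((3, -2)) = 0
Stationarity residual: grad f(x) + sum_i lambda_i a_i = (-1, -3)
  -> stationarity FAILS
Primal feasibility (all g_i <= 0): OK
Dual feasibility (all lambda_i >= 0): OK
Complementary slackness (lambda_i * g_i(x) = 0 for all i): OK

Verdict: the first failing condition is stationarity -> stat.

stat


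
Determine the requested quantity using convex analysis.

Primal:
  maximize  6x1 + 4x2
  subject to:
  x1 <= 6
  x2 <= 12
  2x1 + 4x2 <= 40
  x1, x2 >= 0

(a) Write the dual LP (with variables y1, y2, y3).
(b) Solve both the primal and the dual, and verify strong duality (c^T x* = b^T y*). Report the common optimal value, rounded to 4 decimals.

The standard primal-dual pair for 'max c^T x s.t. A x <= b, x >= 0' is:
  Dual:  min b^T y  s.t.  A^T y >= c,  y >= 0.

So the dual LP is:
  minimize  6y1 + 12y2 + 40y3
  subject to:
    y1 + 2y3 >= 6
    y2 + 4y3 >= 4
    y1, y2, y3 >= 0

Solving the primal: x* = (6, 7).
  primal value c^T x* = 64.
Solving the dual: y* = (4, 0, 1).
  dual value b^T y* = 64.
Strong duality: c^T x* = b^T y*. Confirmed.

64


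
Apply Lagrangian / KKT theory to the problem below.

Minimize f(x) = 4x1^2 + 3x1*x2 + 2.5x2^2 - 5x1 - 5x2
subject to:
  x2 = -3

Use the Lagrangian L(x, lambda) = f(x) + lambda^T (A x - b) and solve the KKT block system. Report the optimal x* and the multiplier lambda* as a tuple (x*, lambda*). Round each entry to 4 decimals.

Form the Lagrangian:
  L(x, lambda) = (1/2) x^T Q x + c^T x + lambda^T (A x - b)
Stationarity (grad_x L = 0): Q x + c + A^T lambda = 0.
Primal feasibility: A x = b.

This gives the KKT block system:
  [ Q   A^T ] [ x     ]   [-c ]
  [ A    0  ] [ lambda ] = [ b ]

Solving the linear system:
  x*      = (1.75, -3)
  lambda* = (14.75)
  f(x*)   = 25.25

x* = (1.75, -3), lambda* = (14.75)


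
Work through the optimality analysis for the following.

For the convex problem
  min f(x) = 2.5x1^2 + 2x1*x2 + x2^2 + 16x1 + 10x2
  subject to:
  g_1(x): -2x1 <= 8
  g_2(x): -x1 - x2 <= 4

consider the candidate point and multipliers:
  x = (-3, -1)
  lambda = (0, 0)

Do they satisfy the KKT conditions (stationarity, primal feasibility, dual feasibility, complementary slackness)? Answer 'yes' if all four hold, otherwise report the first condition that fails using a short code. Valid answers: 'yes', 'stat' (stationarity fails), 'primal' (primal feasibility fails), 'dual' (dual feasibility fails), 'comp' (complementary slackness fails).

Gradient of f: grad f(x) = Q x + c = (-1, 2)
Constraint values g_i(x) = a_i^T x - b_i:
  g_1((-3, -1)) = -2
  g_2((-3, -1)) = 0
Stationarity residual: grad f(x) + sum_i lambda_i a_i = (-1, 2)
  -> stationarity FAILS
Primal feasibility (all g_i <= 0): OK
Dual feasibility (all lambda_i >= 0): OK
Complementary slackness (lambda_i * g_i(x) = 0 for all i): OK

Verdict: the first failing condition is stationarity -> stat.

stat


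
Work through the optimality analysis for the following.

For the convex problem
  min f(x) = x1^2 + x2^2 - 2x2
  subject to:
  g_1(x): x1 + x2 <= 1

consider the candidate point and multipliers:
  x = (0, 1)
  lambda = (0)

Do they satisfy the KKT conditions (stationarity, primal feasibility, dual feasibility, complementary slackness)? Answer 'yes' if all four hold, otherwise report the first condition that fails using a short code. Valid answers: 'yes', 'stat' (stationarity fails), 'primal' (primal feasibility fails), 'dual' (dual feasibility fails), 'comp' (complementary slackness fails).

Gradient of f: grad f(x) = Q x + c = (0, 0)
Constraint values g_i(x) = a_i^T x - b_i:
  g_1((0, 1)) = 0
Stationarity residual: grad f(x) + sum_i lambda_i a_i = (0, 0)
  -> stationarity OK
Primal feasibility (all g_i <= 0): OK
Dual feasibility (all lambda_i >= 0): OK
Complementary slackness (lambda_i * g_i(x) = 0 for all i): OK

Verdict: yes, KKT holds.

yes


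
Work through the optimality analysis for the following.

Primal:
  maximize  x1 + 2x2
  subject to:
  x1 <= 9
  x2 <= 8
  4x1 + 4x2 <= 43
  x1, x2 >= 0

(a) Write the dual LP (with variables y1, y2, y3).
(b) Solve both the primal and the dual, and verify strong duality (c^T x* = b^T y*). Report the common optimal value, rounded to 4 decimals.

The standard primal-dual pair for 'max c^T x s.t. A x <= b, x >= 0' is:
  Dual:  min b^T y  s.t.  A^T y >= c,  y >= 0.

So the dual LP is:
  minimize  9y1 + 8y2 + 43y3
  subject to:
    y1 + 4y3 >= 1
    y2 + 4y3 >= 2
    y1, y2, y3 >= 0

Solving the primal: x* = (2.75, 8).
  primal value c^T x* = 18.75.
Solving the dual: y* = (0, 1, 0.25).
  dual value b^T y* = 18.75.
Strong duality: c^T x* = b^T y*. Confirmed.

18.75


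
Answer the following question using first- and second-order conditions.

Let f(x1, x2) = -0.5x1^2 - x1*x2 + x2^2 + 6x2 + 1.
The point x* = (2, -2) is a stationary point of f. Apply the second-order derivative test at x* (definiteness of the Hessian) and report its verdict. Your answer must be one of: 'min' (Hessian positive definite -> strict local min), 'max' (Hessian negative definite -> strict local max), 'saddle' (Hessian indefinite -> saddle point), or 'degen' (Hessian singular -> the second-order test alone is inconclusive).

Compute the Hessian H = grad^2 f:
  H = [[-1, -1], [-1, 2]]
Verify stationarity: grad f(x*) = H x* + g = (0, 0).
Eigenvalues of H: -1.3028, 2.3028.
Eigenvalues have mixed signs, so H is indefinite -> x* is a saddle point.

saddle


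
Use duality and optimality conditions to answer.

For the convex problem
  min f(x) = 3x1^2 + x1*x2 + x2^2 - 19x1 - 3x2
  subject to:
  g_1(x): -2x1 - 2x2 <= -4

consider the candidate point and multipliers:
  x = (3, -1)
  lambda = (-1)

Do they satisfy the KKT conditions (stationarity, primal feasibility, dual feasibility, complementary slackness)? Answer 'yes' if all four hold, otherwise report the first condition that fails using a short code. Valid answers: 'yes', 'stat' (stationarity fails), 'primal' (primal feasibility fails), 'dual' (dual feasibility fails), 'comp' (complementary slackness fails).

Gradient of f: grad f(x) = Q x + c = (-2, -2)
Constraint values g_i(x) = a_i^T x - b_i:
  g_1((3, -1)) = 0
Stationarity residual: grad f(x) + sum_i lambda_i a_i = (0, 0)
  -> stationarity OK
Primal feasibility (all g_i <= 0): OK
Dual feasibility (all lambda_i >= 0): FAILS
Complementary slackness (lambda_i * g_i(x) = 0 for all i): OK

Verdict: the first failing condition is dual_feasibility -> dual.

dual


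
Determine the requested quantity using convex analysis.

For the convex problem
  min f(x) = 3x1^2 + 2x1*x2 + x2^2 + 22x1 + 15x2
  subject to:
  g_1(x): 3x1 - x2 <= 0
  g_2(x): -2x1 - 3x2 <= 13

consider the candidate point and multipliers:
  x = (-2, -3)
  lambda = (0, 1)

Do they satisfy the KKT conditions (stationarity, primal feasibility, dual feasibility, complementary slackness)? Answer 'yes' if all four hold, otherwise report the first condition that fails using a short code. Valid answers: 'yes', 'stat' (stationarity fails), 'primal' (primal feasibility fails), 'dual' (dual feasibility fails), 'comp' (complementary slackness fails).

Gradient of f: grad f(x) = Q x + c = (4, 5)
Constraint values g_i(x) = a_i^T x - b_i:
  g_1((-2, -3)) = -3
  g_2((-2, -3)) = 0
Stationarity residual: grad f(x) + sum_i lambda_i a_i = (2, 2)
  -> stationarity FAILS
Primal feasibility (all g_i <= 0): OK
Dual feasibility (all lambda_i >= 0): OK
Complementary slackness (lambda_i * g_i(x) = 0 for all i): OK

Verdict: the first failing condition is stationarity -> stat.

stat


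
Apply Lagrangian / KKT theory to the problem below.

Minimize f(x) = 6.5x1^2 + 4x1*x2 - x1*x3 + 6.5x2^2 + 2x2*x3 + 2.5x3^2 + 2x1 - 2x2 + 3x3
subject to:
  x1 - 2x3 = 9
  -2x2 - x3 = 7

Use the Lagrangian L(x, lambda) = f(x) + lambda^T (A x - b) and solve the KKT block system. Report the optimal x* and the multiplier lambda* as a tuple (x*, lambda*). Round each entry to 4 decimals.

Form the Lagrangian:
  L(x, lambda) = (1/2) x^T Q x + c^T x + lambda^T (A x - b)
Stationarity (grad_x L = 0): Q x + c + A^T lambda = 0.
Primal feasibility: A x = b.

This gives the KKT block system:
  [ Q   A^T ] [ x     ]   [-c ]
  [ A    0  ] [ lambda ] = [ b ]

Solving the linear system:
  x*      = (0.2324, -1.3081, -4.3838)
  lambda* = (-4.173, -13.4216)
  f(x*)   = 60.7189

x* = (0.2324, -1.3081, -4.3838), lambda* = (-4.173, -13.4216)


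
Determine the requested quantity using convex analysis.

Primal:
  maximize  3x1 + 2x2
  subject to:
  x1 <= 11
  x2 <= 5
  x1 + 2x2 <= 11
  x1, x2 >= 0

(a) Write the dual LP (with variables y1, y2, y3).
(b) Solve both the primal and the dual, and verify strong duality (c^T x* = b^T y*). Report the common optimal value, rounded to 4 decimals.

The standard primal-dual pair for 'max c^T x s.t. A x <= b, x >= 0' is:
  Dual:  min b^T y  s.t.  A^T y >= c,  y >= 0.

So the dual LP is:
  minimize  11y1 + 5y2 + 11y3
  subject to:
    y1 + y3 >= 3
    y2 + 2y3 >= 2
    y1, y2, y3 >= 0

Solving the primal: x* = (11, 0).
  primal value c^T x* = 33.
Solving the dual: y* = (2, 0, 1).
  dual value b^T y* = 33.
Strong duality: c^T x* = b^T y*. Confirmed.

33


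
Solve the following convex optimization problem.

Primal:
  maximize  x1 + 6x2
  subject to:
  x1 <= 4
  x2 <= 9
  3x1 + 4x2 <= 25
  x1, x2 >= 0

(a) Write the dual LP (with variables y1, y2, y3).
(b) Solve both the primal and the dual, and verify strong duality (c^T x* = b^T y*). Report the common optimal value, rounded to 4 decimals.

The standard primal-dual pair for 'max c^T x s.t. A x <= b, x >= 0' is:
  Dual:  min b^T y  s.t.  A^T y >= c,  y >= 0.

So the dual LP is:
  minimize  4y1 + 9y2 + 25y3
  subject to:
    y1 + 3y3 >= 1
    y2 + 4y3 >= 6
    y1, y2, y3 >= 0

Solving the primal: x* = (0, 6.25).
  primal value c^T x* = 37.5.
Solving the dual: y* = (0, 0, 1.5).
  dual value b^T y* = 37.5.
Strong duality: c^T x* = b^T y*. Confirmed.

37.5


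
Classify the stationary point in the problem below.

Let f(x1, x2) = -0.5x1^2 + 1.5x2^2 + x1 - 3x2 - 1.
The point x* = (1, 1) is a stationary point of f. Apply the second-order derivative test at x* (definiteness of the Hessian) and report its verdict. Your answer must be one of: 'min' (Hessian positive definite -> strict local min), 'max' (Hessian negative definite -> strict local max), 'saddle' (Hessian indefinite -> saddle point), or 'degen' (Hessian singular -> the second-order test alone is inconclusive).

Compute the Hessian H = grad^2 f:
  H = [[-1, 0], [0, 3]]
Verify stationarity: grad f(x*) = H x* + g = (0, 0).
Eigenvalues of H: -1, 3.
Eigenvalues have mixed signs, so H is indefinite -> x* is a saddle point.

saddle


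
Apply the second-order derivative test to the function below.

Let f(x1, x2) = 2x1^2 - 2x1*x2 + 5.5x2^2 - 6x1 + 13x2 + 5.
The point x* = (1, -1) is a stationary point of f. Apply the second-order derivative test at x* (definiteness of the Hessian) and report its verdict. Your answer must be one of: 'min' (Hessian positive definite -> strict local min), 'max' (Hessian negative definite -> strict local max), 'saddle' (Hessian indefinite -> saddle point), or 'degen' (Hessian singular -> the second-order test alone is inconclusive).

Compute the Hessian H = grad^2 f:
  H = [[4, -2], [-2, 11]]
Verify stationarity: grad f(x*) = H x* + g = (0, 0).
Eigenvalues of H: 3.4689, 11.5311.
Both eigenvalues > 0, so H is positive definite -> x* is a strict local min.

min


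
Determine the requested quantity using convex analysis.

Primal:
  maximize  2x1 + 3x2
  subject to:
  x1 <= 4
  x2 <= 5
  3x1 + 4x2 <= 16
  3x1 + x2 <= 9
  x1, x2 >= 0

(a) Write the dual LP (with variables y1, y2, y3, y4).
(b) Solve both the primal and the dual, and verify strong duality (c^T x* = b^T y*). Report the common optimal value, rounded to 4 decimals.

The standard primal-dual pair for 'max c^T x s.t. A x <= b, x >= 0' is:
  Dual:  min b^T y  s.t.  A^T y >= c,  y >= 0.

So the dual LP is:
  minimize  4y1 + 5y2 + 16y3 + 9y4
  subject to:
    y1 + 3y3 + 3y4 >= 2
    y2 + 4y3 + y4 >= 3
    y1, y2, y3, y4 >= 0

Solving the primal: x* = (0, 4).
  primal value c^T x* = 12.
Solving the dual: y* = (0, 0, 0.75, 0).
  dual value b^T y* = 12.
Strong duality: c^T x* = b^T y*. Confirmed.

12


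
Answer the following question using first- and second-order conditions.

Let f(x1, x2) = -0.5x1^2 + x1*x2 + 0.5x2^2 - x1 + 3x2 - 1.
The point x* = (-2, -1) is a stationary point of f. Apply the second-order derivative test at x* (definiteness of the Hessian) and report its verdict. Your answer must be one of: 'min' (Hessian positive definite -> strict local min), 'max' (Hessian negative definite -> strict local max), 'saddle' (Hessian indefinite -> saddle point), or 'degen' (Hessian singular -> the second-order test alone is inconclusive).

Compute the Hessian H = grad^2 f:
  H = [[-1, 1], [1, 1]]
Verify stationarity: grad f(x*) = H x* + g = (0, 0).
Eigenvalues of H: -1.4142, 1.4142.
Eigenvalues have mixed signs, so H is indefinite -> x* is a saddle point.

saddle


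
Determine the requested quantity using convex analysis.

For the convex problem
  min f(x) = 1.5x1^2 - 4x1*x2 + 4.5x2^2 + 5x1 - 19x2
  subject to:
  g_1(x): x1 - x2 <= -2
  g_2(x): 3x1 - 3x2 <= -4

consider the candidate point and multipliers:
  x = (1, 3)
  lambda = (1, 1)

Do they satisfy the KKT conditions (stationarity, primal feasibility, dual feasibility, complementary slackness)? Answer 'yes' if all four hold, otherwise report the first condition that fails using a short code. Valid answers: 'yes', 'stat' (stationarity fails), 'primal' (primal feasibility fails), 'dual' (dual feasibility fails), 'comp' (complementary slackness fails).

Gradient of f: grad f(x) = Q x + c = (-4, 4)
Constraint values g_i(x) = a_i^T x - b_i:
  g_1((1, 3)) = 0
  g_2((1, 3)) = -2
Stationarity residual: grad f(x) + sum_i lambda_i a_i = (0, 0)
  -> stationarity OK
Primal feasibility (all g_i <= 0): OK
Dual feasibility (all lambda_i >= 0): OK
Complementary slackness (lambda_i * g_i(x) = 0 for all i): FAILS

Verdict: the first failing condition is complementary_slackness -> comp.

comp


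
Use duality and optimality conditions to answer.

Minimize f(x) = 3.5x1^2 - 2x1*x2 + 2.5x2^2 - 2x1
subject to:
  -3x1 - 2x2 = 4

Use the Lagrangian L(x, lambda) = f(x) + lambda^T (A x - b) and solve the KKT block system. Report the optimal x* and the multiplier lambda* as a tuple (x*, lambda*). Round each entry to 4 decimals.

Form the Lagrangian:
  L(x, lambda) = (1/2) x^T Q x + c^T x + lambda^T (A x - b)
Stationarity (grad_x L = 0): Q x + c + A^T lambda = 0.
Primal feasibility: A x = b.

This gives the KKT block system:
  [ Q   A^T ] [ x     ]   [-c ]
  [ A    0  ] [ lambda ] = [ b ]

Solving the linear system:
  x*      = (-0.701, -0.9485)
  lambda* = (-1.6701)
  f(x*)   = 4.0412

x* = (-0.701, -0.9485), lambda* = (-1.6701)


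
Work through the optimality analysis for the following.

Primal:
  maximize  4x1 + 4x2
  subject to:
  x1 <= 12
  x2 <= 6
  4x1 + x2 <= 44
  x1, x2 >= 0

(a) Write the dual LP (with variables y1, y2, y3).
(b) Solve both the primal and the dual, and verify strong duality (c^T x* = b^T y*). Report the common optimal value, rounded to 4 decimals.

The standard primal-dual pair for 'max c^T x s.t. A x <= b, x >= 0' is:
  Dual:  min b^T y  s.t.  A^T y >= c,  y >= 0.

So the dual LP is:
  minimize  12y1 + 6y2 + 44y3
  subject to:
    y1 + 4y3 >= 4
    y2 + y3 >= 4
    y1, y2, y3 >= 0

Solving the primal: x* = (9.5, 6).
  primal value c^T x* = 62.
Solving the dual: y* = (0, 3, 1).
  dual value b^T y* = 62.
Strong duality: c^T x* = b^T y*. Confirmed.

62


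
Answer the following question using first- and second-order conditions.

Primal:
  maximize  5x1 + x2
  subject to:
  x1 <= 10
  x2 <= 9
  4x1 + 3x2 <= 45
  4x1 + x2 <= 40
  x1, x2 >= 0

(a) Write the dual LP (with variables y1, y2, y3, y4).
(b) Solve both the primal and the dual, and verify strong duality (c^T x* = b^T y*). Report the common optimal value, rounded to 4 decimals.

The standard primal-dual pair for 'max c^T x s.t. A x <= b, x >= 0' is:
  Dual:  min b^T y  s.t.  A^T y >= c,  y >= 0.

So the dual LP is:
  minimize  10y1 + 9y2 + 45y3 + 40y4
  subject to:
    y1 + 4y3 + 4y4 >= 5
    y2 + 3y3 + y4 >= 1
    y1, y2, y3, y4 >= 0

Solving the primal: x* = (10, 0).
  primal value c^T x* = 50.
Solving the dual: y* = (0, 0, 0, 1.25).
  dual value b^T y* = 50.
Strong duality: c^T x* = b^T y*. Confirmed.

50


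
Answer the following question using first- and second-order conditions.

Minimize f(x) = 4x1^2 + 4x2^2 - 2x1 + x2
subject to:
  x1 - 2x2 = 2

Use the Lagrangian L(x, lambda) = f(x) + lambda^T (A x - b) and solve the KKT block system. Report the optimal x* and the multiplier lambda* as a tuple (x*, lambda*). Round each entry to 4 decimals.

Form the Lagrangian:
  L(x, lambda) = (1/2) x^T Q x + c^T x + lambda^T (A x - b)
Stationarity (grad_x L = 0): Q x + c + A^T lambda = 0.
Primal feasibility: A x = b.

This gives the KKT block system:
  [ Q   A^T ] [ x     ]   [-c ]
  [ A    0  ] [ lambda ] = [ b ]

Solving the linear system:
  x*      = (0.55, -0.725)
  lambda* = (-2.4)
  f(x*)   = 1.4875

x* = (0.55, -0.725), lambda* = (-2.4)


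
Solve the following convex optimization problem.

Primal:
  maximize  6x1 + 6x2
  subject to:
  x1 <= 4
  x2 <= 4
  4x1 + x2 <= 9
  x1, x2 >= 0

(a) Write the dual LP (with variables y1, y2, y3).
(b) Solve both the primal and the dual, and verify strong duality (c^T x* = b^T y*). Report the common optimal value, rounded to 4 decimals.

The standard primal-dual pair for 'max c^T x s.t. A x <= b, x >= 0' is:
  Dual:  min b^T y  s.t.  A^T y >= c,  y >= 0.

So the dual LP is:
  minimize  4y1 + 4y2 + 9y3
  subject to:
    y1 + 4y3 >= 6
    y2 + y3 >= 6
    y1, y2, y3 >= 0

Solving the primal: x* = (1.25, 4).
  primal value c^T x* = 31.5.
Solving the dual: y* = (0, 4.5, 1.5).
  dual value b^T y* = 31.5.
Strong duality: c^T x* = b^T y*. Confirmed.

31.5


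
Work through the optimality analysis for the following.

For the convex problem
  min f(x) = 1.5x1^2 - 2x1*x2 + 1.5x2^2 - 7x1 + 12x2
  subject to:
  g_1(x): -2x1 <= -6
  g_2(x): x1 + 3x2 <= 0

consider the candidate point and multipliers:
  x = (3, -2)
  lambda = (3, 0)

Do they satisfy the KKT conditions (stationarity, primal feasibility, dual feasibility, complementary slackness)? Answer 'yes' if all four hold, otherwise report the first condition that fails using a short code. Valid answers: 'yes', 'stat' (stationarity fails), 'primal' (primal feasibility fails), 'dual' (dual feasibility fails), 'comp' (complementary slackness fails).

Gradient of f: grad f(x) = Q x + c = (6, 0)
Constraint values g_i(x) = a_i^T x - b_i:
  g_1((3, -2)) = 0
  g_2((3, -2)) = -3
Stationarity residual: grad f(x) + sum_i lambda_i a_i = (0, 0)
  -> stationarity OK
Primal feasibility (all g_i <= 0): OK
Dual feasibility (all lambda_i >= 0): OK
Complementary slackness (lambda_i * g_i(x) = 0 for all i): OK

Verdict: yes, KKT holds.

yes
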